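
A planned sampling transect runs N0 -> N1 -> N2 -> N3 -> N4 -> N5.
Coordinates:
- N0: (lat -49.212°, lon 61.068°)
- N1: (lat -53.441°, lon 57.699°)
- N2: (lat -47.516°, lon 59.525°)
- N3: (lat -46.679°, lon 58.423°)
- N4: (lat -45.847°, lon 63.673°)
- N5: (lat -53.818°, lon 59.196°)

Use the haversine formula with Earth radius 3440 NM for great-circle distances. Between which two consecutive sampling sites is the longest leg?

N4–N5

Leg distances:
N0→N1: 283.5 NM
N1→N2: 362.5 NM
N2→N3: 67.5 NM
N3→N4: 223.5 NM
N4→N5: 508.8 NM
The longest leg is N4–N5 at 508.8 NM.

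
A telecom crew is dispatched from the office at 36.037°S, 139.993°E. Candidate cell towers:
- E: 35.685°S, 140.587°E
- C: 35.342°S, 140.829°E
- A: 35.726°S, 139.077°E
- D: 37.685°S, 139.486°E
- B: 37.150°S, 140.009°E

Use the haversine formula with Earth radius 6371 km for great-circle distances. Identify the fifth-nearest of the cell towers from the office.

D

Distances from the office (36.037°S, 139.993°E):
E: 66.3 km
A: 89.5 km
C: 108.0 km
B: 123.8 km
D: 188.7 km
The fifth-nearest is D at 188.7 km.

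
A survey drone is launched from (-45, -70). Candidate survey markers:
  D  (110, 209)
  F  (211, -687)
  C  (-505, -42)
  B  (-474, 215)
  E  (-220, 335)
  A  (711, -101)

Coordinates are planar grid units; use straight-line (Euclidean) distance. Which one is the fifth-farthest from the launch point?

E

Distances from the launch point ((-45, -70)):
A: 756.6
F: 668.0
B: 515.0
C: 460.9
E: 441.2
D: 319.2
The fifth-farthest is E at 441.2.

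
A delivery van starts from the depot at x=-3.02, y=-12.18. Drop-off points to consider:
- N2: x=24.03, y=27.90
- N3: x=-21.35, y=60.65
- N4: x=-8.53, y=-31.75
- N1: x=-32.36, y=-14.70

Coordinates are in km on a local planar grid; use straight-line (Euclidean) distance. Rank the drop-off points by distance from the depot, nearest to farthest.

Distances from the depot:
N4 x=-8.53, y=-31.75: 20.3 km
N1 x=-32.36, y=-14.70: 29.4 km
N2 x=24.03, y=27.90: 48.4 km
N3 x=-21.35, y=60.65: 75.1 km

N4, N1, N2, N3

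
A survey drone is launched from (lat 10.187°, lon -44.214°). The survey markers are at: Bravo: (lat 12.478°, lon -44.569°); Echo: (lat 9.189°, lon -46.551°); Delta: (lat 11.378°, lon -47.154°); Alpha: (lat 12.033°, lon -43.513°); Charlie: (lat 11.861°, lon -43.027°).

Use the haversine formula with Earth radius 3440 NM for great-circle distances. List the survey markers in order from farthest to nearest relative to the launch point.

Delta, Echo, Bravo, Charlie, Alpha

Distance from the launch point at (lat 10.187°, lon -44.214°) to each:
Delta (lat 11.378°, lon -47.154°): 187.6 NM
Echo (lat 9.189°, lon -46.551°): 150.7 NM
Bravo (lat 12.478°, lon -44.569°): 139.1 NM
Charlie (lat 11.861°, lon -43.027°): 122.5 NM
Alpha (lat 12.033°, lon -43.513°): 118.3 NM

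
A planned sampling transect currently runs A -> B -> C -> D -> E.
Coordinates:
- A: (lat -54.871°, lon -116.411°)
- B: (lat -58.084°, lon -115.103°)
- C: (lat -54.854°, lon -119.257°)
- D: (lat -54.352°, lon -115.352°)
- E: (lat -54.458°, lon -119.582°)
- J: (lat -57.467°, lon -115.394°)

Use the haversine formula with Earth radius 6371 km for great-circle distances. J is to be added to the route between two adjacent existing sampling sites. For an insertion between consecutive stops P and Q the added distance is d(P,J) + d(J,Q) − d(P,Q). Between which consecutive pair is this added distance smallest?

Added distance for inserting J between each consecutive pair:
A–B: 0.0 km
B–C: 6.6 km
C–D: 465.0 km
D–E: 496.4 km
Smallest added distance is 0.0 km, inserting between A and B.

between A and B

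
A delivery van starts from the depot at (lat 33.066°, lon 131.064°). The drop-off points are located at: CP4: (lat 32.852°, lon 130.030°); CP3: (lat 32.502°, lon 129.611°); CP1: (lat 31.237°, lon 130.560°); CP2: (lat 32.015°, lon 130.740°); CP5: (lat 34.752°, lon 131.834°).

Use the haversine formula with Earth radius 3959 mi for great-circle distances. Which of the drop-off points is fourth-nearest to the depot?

CP5

Distance to each, sorted:
CP4: 61.7 mi
CP2: 75.0 mi
CP3: 93.0 mi
CP5: 124.6 mi
CP1: 129.8 mi
The fourth-nearest is CP5 at 124.6 mi.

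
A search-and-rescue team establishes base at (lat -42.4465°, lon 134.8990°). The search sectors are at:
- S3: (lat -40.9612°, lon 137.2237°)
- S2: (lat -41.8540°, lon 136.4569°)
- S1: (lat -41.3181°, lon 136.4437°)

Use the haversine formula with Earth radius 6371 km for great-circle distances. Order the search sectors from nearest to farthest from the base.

Distance from the base at (lat -42.4465°, lon 134.8990°) to each:
S2 (lat -41.8540°, lon 136.4569°): 144.3 km
S1 (lat -41.3181°, lon 136.4437°): 179.1 km
S3 (lat -40.9612°, lon 137.2237°): 254.0 km

S2, S1, S3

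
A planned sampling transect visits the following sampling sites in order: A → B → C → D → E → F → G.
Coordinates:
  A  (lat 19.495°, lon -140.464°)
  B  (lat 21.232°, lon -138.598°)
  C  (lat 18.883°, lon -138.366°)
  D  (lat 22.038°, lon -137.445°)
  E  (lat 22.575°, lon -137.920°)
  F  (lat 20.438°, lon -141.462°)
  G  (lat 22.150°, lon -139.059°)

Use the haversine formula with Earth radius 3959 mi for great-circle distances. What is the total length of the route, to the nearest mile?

1073 mi

Leg distances:
A→B: 170.3 mi  (cumulative 170.3 mi)
B→C: 163.0 mi  (cumulative 333.3 mi)
C→D: 226.0 mi  (cumulative 559.4 mi)
D→E: 47.9 mi  (cumulative 607.3 mi)
E→F: 271.4 mi  (cumulative 878.7 mi)
F→G: 194.7 mi  (cumulative 1073.4 mi)
Total route length ≈ 1073 mi.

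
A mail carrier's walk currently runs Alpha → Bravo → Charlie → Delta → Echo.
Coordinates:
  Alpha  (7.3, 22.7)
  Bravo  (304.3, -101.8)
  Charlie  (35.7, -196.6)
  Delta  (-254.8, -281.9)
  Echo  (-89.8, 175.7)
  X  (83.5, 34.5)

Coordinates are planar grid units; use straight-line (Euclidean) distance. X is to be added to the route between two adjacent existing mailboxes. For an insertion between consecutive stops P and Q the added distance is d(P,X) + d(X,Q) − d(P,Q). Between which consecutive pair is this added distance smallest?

between Alpha and Bravo

Added distance for inserting X between each consecutive pair:
Alpha–Bravo: 14.5
Bravo–Charlie: 210.6
Charlie–Delta: 396.4
Delta–Echo: 200.3
Smallest added distance is 14.5, inserting between Alpha and Bravo.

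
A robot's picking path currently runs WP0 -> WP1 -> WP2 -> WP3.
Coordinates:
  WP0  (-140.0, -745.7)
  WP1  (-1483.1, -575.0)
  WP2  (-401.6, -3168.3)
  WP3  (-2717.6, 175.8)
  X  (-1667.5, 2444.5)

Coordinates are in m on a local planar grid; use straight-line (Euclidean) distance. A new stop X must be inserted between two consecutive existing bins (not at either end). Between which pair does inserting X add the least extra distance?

Added distance for inserting X between each consecutive pair:
WP0–WP1: 5208.3 m
WP1–WP2: 5969.1 m
WP2–WP3: 4185.9 m
Smallest added distance is 4185.9 m, inserting between WP2 and WP3.

between WP2 and WP3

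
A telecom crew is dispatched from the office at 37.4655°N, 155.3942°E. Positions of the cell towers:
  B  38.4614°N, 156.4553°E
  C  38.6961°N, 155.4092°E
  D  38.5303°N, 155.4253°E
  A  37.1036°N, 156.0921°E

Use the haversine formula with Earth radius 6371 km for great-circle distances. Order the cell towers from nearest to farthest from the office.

Distance from the office at 37.4655°N, 155.3942°E to each:
A 37.1036°N, 156.0921°E: 73.7 km
D 38.5303°N, 155.4253°E: 118.4 km
C 38.6961°N, 155.4092°E: 136.8 km
B 38.4614°N, 156.4553°E: 144.6 km

A, D, C, B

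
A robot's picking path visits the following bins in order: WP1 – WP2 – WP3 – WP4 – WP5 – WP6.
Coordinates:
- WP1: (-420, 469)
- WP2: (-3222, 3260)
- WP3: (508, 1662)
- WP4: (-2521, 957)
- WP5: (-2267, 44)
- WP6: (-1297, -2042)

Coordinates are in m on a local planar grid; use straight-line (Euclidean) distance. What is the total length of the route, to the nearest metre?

14371 m

Leg distances:
WP1→WP2: 3954.9 m  (cumulative 3954.9 m)
WP2→WP3: 4057.9 m  (cumulative 8012.7 m)
WP3→WP4: 3110.0 m  (cumulative 11122.7 m)
WP4→WP5: 947.7 m  (cumulative 12070.4 m)
WP5→WP6: 2300.5 m  (cumulative 14370.9 m)
Total route length ≈ 14371 m.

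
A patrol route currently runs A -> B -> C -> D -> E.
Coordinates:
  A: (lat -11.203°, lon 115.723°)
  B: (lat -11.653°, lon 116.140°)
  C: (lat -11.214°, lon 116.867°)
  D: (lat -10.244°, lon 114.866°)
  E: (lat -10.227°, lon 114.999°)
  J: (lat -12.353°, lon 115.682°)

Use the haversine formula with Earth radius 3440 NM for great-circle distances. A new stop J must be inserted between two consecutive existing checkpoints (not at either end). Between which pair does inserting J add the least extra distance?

between A and B

Added distance for inserting J between each consecutive pair:
A–B: 82.5 NM
B–C: 97.3 NM
C–D: 101.4 NM
D–E: 261.3 NM
Smallest added distance is 82.5 NM, inserting between A and B.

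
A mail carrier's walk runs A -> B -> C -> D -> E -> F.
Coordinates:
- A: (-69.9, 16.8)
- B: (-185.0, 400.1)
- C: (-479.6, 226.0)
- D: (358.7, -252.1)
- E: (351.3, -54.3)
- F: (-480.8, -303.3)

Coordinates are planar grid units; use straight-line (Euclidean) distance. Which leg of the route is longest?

Leg distances:
A→B: 400.2
B→C: 342.2
C→D: 965.1
D→E: 197.9
E→F: 868.6
The longest leg is C–D at 965.1.

C–D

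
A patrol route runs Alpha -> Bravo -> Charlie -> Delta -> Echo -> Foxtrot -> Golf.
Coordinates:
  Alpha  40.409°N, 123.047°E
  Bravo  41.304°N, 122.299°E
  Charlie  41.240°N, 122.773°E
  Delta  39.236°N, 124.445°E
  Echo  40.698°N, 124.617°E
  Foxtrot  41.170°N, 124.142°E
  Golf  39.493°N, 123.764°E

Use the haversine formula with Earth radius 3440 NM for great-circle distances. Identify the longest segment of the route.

Leg distances:
Alpha→Bravo: 63.6 NM
Bravo→Charlie: 21.7 NM
Charlie→Delta: 142.6 NM
Delta→Echo: 88.1 NM
Echo→Foxtrot: 35.6 NM
Foxtrot→Golf: 102.2 NM
The longest leg is Charlie–Delta at 142.6 NM.

Charlie–Delta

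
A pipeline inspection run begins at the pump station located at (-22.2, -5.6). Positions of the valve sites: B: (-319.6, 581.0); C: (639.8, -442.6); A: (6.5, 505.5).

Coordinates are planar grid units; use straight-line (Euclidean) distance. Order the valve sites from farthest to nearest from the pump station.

Distances from the pump station:
C (639.8, -442.6): 793.2
B (-319.6, 581.0): 657.7
A (6.5, 505.5): 511.9

C, B, A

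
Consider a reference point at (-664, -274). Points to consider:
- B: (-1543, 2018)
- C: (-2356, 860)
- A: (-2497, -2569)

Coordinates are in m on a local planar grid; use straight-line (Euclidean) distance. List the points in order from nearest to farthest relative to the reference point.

Computing each straight-line distance from (-664, -274):
C (-2356, 860): 2036.9 m
B (-1543, 2018): 2454.8 m
A (-2497, -2569): 2937.2 m

C, B, A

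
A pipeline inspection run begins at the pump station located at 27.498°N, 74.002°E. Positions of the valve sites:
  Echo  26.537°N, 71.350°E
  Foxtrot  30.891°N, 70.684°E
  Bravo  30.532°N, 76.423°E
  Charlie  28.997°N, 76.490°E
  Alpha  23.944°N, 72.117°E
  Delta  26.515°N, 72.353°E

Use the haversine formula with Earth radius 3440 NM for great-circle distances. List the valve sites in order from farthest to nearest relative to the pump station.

Distances from the pump station:
Foxtrot 30.891°N, 70.684°E: 267.8 NM
Alpha 23.944°N, 72.117°E: 236.5 NM
Bravo 30.532°N, 76.423°E: 222.1 NM
Charlie 28.997°N, 76.490°E: 159.4 NM
Echo 26.537°N, 71.350°E: 153.1 NM
Delta 26.515°N, 72.353°E: 106.1 NM

Foxtrot, Alpha, Bravo, Charlie, Echo, Delta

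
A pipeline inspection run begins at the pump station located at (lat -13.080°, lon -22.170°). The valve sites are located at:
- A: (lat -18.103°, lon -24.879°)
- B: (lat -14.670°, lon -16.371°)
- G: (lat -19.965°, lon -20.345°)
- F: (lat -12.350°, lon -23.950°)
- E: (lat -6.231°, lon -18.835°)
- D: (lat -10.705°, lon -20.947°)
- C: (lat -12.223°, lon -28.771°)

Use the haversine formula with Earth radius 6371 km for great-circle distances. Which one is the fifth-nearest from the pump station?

Distances from the pump station ((lat -13.080°, lon -22.170°)):
F: 209.4 km
D: 295.7 km
A: 629.3 km
B: 650.5 km
C: 722.5 km
G: 789.9 km
E: 844.7 km
The fifth-nearest is C at 722.5 km.

C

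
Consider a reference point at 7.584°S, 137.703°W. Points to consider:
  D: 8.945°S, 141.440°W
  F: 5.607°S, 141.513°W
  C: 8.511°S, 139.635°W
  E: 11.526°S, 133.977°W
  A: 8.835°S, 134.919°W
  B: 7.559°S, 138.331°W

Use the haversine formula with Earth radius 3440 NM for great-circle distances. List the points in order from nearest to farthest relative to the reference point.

Distance from the reference point at 7.584°S, 137.703°W to each:
B 7.559°S, 138.331°W: 37.4 NM
C 8.511°S, 139.635°W: 127.6 NM
A 8.835°S, 134.919°W: 181.7 NM
D 8.945°S, 141.440°W: 236.6 NM
F 5.607°S, 141.513°W: 256.4 NM
E 11.526°S, 133.977°W: 323.5 NM

B, C, A, D, F, E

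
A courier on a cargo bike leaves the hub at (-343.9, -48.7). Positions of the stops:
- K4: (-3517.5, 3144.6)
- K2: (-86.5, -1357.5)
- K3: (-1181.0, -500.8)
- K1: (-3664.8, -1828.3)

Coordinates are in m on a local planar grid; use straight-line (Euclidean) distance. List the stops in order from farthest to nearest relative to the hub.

Distance from the hub at (-343.9, -48.7) to each:
K4 (-3517.5, 3144.6): 4502.1 m
K1 (-3664.8, -1828.3): 3767.7 m
K2 (-86.5, -1357.5): 1333.9 m
K3 (-1181.0, -500.8): 951.4 m

K4, K1, K2, K3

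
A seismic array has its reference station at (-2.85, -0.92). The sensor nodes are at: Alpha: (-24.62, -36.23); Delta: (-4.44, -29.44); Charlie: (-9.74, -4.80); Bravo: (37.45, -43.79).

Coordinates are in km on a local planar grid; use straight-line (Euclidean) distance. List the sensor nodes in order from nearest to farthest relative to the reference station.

Computing each straight-line distance from (-2.85, -0.92):
Charlie (-9.74, -4.80): 7.9 km
Delta (-4.44, -29.44): 28.6 km
Alpha (-24.62, -36.23): 41.5 km
Bravo (37.45, -43.79): 58.8 km

Charlie, Delta, Alpha, Bravo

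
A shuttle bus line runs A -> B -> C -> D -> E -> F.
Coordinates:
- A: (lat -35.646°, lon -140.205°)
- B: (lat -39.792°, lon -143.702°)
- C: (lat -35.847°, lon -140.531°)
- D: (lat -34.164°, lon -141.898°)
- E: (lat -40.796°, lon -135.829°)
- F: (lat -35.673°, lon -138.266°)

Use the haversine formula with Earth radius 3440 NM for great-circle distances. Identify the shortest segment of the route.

Leg distances:
A→B: 299.2 NM
B→C: 280.5 NM
C→D: 121.4 NM
D→E: 491.8 NM
E→F: 328.3 NM
The shortest leg is C–D at 121.4 NM.

C–D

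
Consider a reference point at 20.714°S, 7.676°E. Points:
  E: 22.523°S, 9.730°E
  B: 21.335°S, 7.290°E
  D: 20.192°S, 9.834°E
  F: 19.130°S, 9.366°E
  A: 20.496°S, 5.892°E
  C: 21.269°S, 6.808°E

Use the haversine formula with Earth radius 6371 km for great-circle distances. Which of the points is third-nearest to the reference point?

A

Distances from the reference point (20.714°S, 7.676°E):
B: 79.8 km
C: 109.2 km
A: 187.3 km
D: 232.2 km
F: 249.5 km
E: 292.5 km
The third-nearest is A at 187.3 km.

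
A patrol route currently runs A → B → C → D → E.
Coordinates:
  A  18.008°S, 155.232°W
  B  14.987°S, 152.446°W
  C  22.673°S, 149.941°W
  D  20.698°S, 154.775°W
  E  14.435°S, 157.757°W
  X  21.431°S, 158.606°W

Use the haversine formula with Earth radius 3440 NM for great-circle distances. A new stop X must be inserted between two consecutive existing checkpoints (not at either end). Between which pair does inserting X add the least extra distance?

Added distance for inserting X between each consecutive pair:
A–B: 560.7 NM
B–C: 527.4 NM
C–D: 412.4 NM
D–E: 229.0 NM
Smallest added distance is 229.0 NM, inserting between D and E.

between D and E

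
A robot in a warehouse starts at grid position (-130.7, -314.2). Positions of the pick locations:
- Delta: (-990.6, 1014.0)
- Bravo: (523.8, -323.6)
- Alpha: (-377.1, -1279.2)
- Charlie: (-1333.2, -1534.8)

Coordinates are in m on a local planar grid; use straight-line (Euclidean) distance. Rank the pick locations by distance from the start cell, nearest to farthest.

Distance from the start cell at (-130.7, -314.2) to each:
Bravo (523.8, -323.6): 654.6 m
Alpha (-377.1, -1279.2): 996.0 m
Delta (-990.6, 1014.0): 1582.3 m
Charlie (-1333.2, -1534.8): 1713.4 m

Bravo, Alpha, Delta, Charlie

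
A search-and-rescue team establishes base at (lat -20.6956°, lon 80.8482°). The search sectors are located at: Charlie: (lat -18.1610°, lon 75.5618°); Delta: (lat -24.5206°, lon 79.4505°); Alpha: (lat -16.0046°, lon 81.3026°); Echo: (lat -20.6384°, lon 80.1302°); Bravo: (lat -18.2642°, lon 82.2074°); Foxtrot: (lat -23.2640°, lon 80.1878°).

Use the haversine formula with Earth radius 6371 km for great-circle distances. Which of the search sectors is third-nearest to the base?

Distance to each, sorted:
Echo: 75.0 km
Foxtrot: 293.6 km
Bravo: 305.6 km
Delta: 448.9 km
Alpha: 523.8 km
Charlie: 621.8 km
The third-nearest is Bravo at 305.6 km.

Bravo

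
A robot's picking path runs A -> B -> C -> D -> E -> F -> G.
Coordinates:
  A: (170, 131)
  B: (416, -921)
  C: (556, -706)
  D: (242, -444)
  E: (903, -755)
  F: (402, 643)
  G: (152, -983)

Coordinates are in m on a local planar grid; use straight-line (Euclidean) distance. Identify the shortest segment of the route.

Leg distances:
A→B: 1080.4 m
B→C: 256.6 m
C→D: 408.9 m
D→E: 730.5 m
E→F: 1485.1 m
F→G: 1645.1 m
The shortest leg is B–C at 256.6 m.

B–C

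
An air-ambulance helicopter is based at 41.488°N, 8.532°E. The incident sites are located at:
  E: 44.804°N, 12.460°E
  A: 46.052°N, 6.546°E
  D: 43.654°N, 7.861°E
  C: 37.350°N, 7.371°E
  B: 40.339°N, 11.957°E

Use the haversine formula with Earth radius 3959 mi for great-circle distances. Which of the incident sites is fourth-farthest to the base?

Distances from the base (41.488°N, 8.532°E):
A: 330.5 mi
E: 302.8 mi
C: 292.6 mi
B: 195.7 mi
D: 153.5 mi
The fourth-farthest is B at 195.7 mi.

B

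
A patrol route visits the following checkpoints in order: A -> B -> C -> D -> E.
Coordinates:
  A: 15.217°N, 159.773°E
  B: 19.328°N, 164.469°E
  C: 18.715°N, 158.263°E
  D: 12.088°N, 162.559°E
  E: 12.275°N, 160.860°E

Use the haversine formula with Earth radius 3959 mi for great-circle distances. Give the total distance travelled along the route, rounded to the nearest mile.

Leg distances:
A→B: 420.3 mi  (cumulative 420.3 mi)
B→C: 407.6 mi  (cumulative 827.9 mi)
C→D: 539.9 mi  (cumulative 1367.7 mi)
D→E: 115.5 mi  (cumulative 1483.2 mi)
Total route length ≈ 1483 mi.

1483 mi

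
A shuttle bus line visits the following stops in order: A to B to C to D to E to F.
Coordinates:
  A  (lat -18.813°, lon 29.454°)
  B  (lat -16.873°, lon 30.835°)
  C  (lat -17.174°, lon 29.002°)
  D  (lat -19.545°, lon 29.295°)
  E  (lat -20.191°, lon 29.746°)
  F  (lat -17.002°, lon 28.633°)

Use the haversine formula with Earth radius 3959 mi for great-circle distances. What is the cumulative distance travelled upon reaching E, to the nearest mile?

503 mi

Leg distances:
A→B: 161.9 mi  (cumulative 161.9 mi)
B→C: 122.9 mi  (cumulative 284.8 mi)
C→D: 165.0 mi  (cumulative 449.8 mi)
D→E: 53.4 mi  (cumulative 503.2 mi)
Cumulative distance at E ≈ 503 mi.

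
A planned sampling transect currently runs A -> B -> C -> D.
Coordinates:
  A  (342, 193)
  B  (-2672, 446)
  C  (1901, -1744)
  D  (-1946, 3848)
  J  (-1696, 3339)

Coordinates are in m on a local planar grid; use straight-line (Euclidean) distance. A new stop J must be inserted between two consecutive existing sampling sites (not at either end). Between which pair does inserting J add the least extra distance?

Added distance for inserting J between each consecutive pair:
A–B: 3777.0 m
B–C: 4209.8 m
C–D: 6.6 m
Smallest added distance is 6.6 m, inserting between C and D.

between C and D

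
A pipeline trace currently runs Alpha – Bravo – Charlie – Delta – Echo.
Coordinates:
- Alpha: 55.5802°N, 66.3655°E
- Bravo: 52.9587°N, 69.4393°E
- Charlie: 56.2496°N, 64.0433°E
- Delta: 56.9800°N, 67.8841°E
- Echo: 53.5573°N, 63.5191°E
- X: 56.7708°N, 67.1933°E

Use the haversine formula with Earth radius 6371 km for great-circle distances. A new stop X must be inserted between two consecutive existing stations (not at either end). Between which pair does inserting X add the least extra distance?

Added distance for inserting X between each consecutive pair:
Alpha–Bravo: 236.3 km
Bravo–Charlie: 144.9 km
Charlie–Delta: 1.1 km
Delta–Echo: 4.4 km
Smallest added distance is 1.1 km, inserting between Charlie and Delta.

between Charlie and Delta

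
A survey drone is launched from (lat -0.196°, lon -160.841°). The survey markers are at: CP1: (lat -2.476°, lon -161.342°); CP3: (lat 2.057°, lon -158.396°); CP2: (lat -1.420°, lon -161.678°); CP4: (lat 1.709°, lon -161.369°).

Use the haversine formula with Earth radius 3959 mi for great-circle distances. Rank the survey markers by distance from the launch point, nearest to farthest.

Distances from the launch point:
CP2 (lat -1.420°, lon -161.678°): 102.5 mi
CP4 (lat 1.709°, lon -161.369°): 136.6 mi
CP1 (lat -2.476°, lon -161.342°): 161.3 mi
CP3 (lat 2.057°, lon -158.396°): 229.7 mi

CP2, CP4, CP1, CP3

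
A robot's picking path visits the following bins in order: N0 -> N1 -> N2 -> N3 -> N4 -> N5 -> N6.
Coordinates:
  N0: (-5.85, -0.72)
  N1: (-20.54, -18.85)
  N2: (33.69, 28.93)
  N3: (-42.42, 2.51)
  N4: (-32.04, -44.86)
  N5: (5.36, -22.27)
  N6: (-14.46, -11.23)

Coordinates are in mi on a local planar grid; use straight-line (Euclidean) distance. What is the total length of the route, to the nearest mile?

Leg distances:
N0→N1: 23.3 mi  (cumulative 23.3 mi)
N1→N2: 72.3 mi  (cumulative 95.6 mi)
N2→N3: 80.6 mi  (cumulative 176.2 mi)
N3→N4: 48.5 mi  (cumulative 224.7 mi)
N4→N5: 43.7 mi  (cumulative 268.4 mi)
N5→N6: 22.7 mi  (cumulative 291.0 mi)
Total route length ≈ 291 mi.

291 mi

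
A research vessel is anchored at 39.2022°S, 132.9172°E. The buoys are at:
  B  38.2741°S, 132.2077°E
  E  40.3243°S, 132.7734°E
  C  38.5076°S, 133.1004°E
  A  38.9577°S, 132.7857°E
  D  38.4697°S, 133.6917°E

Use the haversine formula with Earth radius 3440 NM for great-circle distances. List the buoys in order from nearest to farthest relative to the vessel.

Distance from the vessel at 39.2022°S, 132.9172°E to each:
A 38.9577°S, 132.7857°E: 15.9 NM
C 38.5076°S, 133.1004°E: 42.6 NM
D 38.4697°S, 133.6917°E: 57.0 NM
B 38.2741°S, 132.2077°E: 64.9 NM
E 40.3243°S, 132.7734°E: 67.7 NM

A, C, D, B, E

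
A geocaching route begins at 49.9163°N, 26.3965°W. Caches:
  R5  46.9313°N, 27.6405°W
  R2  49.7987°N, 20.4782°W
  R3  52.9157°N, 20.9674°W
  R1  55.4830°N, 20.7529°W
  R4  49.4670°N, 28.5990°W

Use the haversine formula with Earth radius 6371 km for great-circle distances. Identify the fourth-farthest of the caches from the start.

R5

Distances from the start (49.9163°N, 26.3965°W):
R1: 725.9 km
R3: 502.7 km
R2: 424.4 km
R5: 344.4 km
R4: 166.1 km
The fourth-farthest is R5 at 344.4 km.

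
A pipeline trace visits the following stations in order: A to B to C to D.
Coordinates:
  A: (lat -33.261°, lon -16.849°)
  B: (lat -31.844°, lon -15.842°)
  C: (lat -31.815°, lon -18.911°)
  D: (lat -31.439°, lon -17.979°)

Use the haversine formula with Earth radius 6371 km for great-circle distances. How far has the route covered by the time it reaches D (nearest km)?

Leg distances:
A→B: 183.7 km  (cumulative 183.7 km)
B→C: 289.9 km  (cumulative 473.6 km)
C→D: 97.6 km  (cumulative 571.3 km)
Cumulative distance at D ≈ 571 km.

571 km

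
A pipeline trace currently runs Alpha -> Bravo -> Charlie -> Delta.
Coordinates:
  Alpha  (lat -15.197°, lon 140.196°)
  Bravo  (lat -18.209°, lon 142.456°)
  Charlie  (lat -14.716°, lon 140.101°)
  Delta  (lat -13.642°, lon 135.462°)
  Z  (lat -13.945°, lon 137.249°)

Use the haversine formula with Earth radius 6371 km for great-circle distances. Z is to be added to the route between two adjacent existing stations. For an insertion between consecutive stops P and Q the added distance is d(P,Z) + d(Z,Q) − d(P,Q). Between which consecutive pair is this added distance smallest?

Added distance for inserting Z between each consecutive pair:
Alpha–Bravo: 664.8 km
Bravo–Charlie: 587.3 km
Charlie–Delta: 0.7 km
Smallest added distance is 0.7 km, inserting between Charlie and Delta.

between Charlie and Delta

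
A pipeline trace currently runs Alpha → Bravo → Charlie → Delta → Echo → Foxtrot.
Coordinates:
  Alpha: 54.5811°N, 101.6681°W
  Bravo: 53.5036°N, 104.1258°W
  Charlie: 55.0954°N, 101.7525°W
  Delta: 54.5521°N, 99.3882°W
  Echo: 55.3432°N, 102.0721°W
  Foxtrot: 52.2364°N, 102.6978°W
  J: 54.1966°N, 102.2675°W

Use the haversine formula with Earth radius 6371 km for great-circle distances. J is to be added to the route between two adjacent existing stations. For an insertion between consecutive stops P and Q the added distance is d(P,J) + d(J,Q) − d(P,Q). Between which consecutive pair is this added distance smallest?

Added distance for inserting J between each consecutive pair:
Alpha–Bravo: 1.7 km
Bravo–Charlie: 14.9 km
Charlie–Delta: 132.9 km
Delta–Echo: 126.1 km
Echo–Foxtrot: 0.1 km
Smallest added distance is 0.1 km, inserting between Echo and Foxtrot.

between Echo and Foxtrot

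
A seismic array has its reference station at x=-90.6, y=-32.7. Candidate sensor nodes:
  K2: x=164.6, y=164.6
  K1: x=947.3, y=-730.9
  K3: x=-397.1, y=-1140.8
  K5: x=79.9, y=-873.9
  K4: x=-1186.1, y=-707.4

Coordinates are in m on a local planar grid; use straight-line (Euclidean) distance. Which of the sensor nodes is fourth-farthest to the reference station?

Distance to each, sorted:
K4: 1286.6 m
K1: 1250.9 m
K3: 1149.7 m
K5: 858.3 m
K2: 322.6 m
The fourth-farthest is K5 at 858.3 m.

K5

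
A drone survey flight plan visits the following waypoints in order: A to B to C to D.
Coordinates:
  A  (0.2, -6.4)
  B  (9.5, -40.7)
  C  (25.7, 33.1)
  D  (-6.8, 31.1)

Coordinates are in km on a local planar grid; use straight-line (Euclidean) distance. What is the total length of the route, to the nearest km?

144 km

Leg distances:
A→B: 35.5 km  (cumulative 35.5 km)
B→C: 75.6 km  (cumulative 111.1 km)
C→D: 32.6 km  (cumulative 143.7 km)
Total route length ≈ 144 km.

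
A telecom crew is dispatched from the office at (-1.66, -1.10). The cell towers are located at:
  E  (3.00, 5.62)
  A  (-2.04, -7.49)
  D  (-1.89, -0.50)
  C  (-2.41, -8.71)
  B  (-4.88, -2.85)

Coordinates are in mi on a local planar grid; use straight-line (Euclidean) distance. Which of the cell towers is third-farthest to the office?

A

Distance to each, sorted:
E: 8.2 mi
C: 7.6 mi
A: 6.4 mi
B: 3.7 mi
D: 0.6 mi
The third-farthest is A at 6.4 mi.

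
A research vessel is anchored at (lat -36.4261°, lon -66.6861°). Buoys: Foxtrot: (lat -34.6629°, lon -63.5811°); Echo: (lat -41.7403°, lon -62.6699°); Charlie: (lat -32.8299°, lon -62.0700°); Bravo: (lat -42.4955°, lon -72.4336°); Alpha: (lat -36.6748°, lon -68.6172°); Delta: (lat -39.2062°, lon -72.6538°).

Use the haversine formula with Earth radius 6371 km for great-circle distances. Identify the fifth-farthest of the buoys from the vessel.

Foxtrot

Distance to each, sorted:
Bravo: 835.6 km
Echo: 684.9 km
Delta: 608.4 km
Charlie: 581.5 km
Foxtrot: 342.5 km
Alpha: 174.7 km
The fifth-farthest is Foxtrot at 342.5 km.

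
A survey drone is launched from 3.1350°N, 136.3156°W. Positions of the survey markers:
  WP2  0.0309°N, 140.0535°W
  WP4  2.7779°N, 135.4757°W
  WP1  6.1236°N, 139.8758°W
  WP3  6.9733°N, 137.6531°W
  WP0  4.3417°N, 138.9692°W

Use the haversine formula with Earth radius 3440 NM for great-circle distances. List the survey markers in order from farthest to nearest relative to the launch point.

Computing each great-circle distance from 3.1350°N, 136.3156°W:
WP2 0.0309°N, 140.0535°W: 291.6 NM
WP1 6.1236°N, 139.8758°W: 278.5 NM
WP3 6.9733°N, 137.6531°W: 243.9 NM
WP0 4.3417°N, 138.9692°W: 174.7 NM
WP4 2.7779°N, 135.4757°W: 54.7 NM

WP2, WP1, WP3, WP0, WP4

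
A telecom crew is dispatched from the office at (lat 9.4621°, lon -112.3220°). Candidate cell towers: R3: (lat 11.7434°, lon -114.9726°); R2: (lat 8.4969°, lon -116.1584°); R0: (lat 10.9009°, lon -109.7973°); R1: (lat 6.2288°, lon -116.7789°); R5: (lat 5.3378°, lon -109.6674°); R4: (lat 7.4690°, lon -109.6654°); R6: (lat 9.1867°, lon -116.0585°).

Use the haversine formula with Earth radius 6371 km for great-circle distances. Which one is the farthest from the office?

R1

Distance to each, sorted:
R1: 608.5 km
R5: 544.0 km
R2: 434.8 km
R6: 411.1 km
R3: 385.0 km
R4: 366.7 km
R0: 319.3 km
The farthest is R1 at 608.5 km.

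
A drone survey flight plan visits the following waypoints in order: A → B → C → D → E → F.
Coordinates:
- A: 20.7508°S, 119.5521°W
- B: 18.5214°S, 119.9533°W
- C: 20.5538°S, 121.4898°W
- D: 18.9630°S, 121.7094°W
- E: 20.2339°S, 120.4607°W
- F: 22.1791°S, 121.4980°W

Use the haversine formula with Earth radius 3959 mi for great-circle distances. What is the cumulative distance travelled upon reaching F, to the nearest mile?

709 mi

Leg distances:
A→B: 156.2 mi  (cumulative 156.2 mi)
B→C: 172.4 mi  (cumulative 328.7 mi)
C→D: 110.8 mi  (cumulative 439.5 mi)
D→E: 119.7 mi  (cumulative 559.2 mi)
E→F: 150.1 mi  (cumulative 709.3 mi)
Cumulative distance at F ≈ 709 mi.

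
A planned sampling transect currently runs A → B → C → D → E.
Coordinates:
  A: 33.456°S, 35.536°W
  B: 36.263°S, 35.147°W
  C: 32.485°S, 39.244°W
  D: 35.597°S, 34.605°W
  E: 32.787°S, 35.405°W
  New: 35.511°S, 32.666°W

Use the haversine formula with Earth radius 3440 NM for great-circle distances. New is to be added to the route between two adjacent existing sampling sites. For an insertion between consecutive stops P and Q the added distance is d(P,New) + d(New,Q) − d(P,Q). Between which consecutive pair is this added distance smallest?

between D and E

Added distance for inserting New between each consecutive pair:
A–B: 147.4 NM
B–C: 198.8 NM
C–D: 172.3 NM
D–E: 134.3 NM
Smallest added distance is 134.3 NM, inserting between D and E.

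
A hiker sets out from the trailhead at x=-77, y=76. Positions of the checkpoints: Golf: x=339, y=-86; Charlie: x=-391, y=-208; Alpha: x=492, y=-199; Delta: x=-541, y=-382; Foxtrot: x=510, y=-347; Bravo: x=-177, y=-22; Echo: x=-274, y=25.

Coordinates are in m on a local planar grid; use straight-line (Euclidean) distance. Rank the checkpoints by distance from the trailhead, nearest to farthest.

Bravo, Echo, Charlie, Golf, Alpha, Delta, Foxtrot

Computing each straight-line distance from x=-77, y=76:
Bravo x=-177, y=-22: 140.0 m
Echo x=-274, y=25: 203.5 m
Charlie x=-391, y=-208: 423.4 m
Golf x=339, y=-86: 446.4 m
Alpha x=492, y=-199: 632.0 m
Delta x=-541, y=-382: 652.0 m
Foxtrot x=510, y=-347: 723.5 m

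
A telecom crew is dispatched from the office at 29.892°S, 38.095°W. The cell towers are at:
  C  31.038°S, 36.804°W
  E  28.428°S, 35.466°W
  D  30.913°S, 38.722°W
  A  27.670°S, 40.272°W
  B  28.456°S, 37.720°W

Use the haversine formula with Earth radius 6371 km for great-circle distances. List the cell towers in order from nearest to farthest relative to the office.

Distances from the office:
D 30.913°S, 38.722°W: 128.5 km
B 28.456°S, 37.720°W: 163.8 km
C 31.038°S, 36.804°W: 177.6 km
E 28.428°S, 35.466°W: 302.8 km
A 27.670°S, 40.272°W: 325.7 km

D, B, C, E, A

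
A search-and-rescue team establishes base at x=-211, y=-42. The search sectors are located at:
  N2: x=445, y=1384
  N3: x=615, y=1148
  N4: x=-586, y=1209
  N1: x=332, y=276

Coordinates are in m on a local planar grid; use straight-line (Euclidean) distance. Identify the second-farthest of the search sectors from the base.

Distance to each, sorted:
N2: 1569.7 m
N3: 1448.6 m
N4: 1306.0 m
N1: 629.3 m
The second-farthest is N3 at 1448.6 m.

N3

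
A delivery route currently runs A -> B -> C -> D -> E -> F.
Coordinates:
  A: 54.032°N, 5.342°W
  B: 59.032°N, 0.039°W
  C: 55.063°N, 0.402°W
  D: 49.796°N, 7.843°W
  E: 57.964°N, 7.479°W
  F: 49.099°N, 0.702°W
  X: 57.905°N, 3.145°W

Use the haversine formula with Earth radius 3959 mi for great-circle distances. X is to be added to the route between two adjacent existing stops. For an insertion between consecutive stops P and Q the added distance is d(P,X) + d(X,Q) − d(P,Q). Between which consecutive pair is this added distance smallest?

Added distance for inserting X between each consecutive pair:
A–B: 17.4 mi
B–C: 84.5 mi
C–D: 334.4 mi
D–E: 186.2 mi
E–F: 103.6 mi
Smallest added distance is 17.4 mi, inserting between A and B.

between A and B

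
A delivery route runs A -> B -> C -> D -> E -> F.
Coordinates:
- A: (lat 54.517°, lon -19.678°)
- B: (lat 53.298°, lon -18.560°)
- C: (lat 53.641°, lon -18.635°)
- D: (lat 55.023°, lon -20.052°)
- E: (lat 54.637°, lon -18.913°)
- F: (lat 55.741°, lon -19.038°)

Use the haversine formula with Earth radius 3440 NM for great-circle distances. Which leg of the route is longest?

C–D

Leg distances:
A→B: 83.2 NM
B→C: 20.8 NM
C→D: 96.7 NM
D→E: 45.7 NM
E→F: 66.4 NM
The longest leg is C–D at 96.7 NM.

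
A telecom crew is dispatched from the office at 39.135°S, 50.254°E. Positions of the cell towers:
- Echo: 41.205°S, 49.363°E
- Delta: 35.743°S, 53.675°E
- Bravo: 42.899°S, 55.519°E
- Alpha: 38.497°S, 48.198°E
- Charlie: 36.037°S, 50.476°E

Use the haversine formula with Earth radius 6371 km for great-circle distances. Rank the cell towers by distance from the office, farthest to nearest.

Bravo, Delta, Charlie, Echo, Alpha

Distances from the office:
Bravo 42.899°S, 55.519°E: 608.3 km
Delta 35.743°S, 53.675°E: 483.1 km
Charlie 36.037°S, 50.476°E: 345.0 km
Echo 41.205°S, 49.363°E: 242.3 km
Alpha 38.497°S, 48.198°E: 191.7 km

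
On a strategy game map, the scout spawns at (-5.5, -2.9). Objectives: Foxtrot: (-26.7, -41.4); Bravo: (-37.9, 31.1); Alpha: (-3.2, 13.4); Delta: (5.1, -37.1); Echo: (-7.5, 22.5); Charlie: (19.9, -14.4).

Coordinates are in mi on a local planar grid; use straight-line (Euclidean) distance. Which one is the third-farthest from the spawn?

Delta

Distance to each, sorted:
Bravo: 47.0 mi
Foxtrot: 44.0 mi
Delta: 35.8 mi
Charlie: 27.9 mi
Echo: 25.5 mi
Alpha: 16.5 mi
The third-farthest is Delta at 35.8 mi.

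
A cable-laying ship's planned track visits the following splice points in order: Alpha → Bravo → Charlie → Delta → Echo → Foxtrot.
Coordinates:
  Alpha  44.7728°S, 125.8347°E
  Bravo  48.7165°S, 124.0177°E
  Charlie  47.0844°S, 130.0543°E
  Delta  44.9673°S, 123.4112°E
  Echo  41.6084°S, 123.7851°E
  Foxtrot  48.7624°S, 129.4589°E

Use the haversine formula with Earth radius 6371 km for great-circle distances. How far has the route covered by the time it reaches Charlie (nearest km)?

Leg distances:
Alpha→Bravo: 459.8 km  (cumulative 459.8 km)
Bravo→Charlie: 485.1 km  (cumulative 944.9 km)
Cumulative distance at Charlie ≈ 945 km.

945 km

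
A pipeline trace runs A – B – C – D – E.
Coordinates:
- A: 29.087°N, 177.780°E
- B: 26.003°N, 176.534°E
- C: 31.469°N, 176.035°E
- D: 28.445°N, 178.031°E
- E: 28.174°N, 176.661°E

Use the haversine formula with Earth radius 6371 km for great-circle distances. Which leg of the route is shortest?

D–E

Leg distances:
A→B: 364.3 km
B→C: 609.7 km
C→D: 387.3 km
D→E: 137.5 km
The shortest leg is D–E at 137.5 km.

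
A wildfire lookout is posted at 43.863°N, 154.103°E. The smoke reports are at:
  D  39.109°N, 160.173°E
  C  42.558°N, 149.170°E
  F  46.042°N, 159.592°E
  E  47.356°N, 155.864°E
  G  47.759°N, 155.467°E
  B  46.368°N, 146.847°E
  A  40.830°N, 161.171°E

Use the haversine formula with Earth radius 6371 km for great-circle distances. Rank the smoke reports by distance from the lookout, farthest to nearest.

D, A, B, F, G, C, E

Computing each great-circle distance from 43.863°N, 154.103°E:
D 39.109°N, 160.173°E: 731.1 km
A 40.830°N, 161.171°E: 671.3 km
B 46.368°N, 146.847°E: 633.5 km
F 46.042°N, 159.592°E: 495.1 km
G 47.759°N, 155.467°E: 445.9 km
C 42.558°N, 149.170°E: 425.2 km
E 47.356°N, 155.864°E: 411.8 km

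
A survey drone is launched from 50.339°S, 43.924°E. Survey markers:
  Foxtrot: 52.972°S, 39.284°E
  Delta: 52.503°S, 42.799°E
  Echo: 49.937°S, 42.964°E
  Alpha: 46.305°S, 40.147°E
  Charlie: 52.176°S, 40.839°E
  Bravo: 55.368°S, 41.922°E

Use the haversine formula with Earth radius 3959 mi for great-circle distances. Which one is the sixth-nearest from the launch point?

Distance to each, sorted:
Echo: 50.8 mi
Delta: 157.2 mi
Charlie: 184.1 mi
Foxtrot: 269.5 mi
Alpha: 328.2 mi
Bravo: 357.4 mi
The sixth-nearest is Bravo at 357.4 mi.

Bravo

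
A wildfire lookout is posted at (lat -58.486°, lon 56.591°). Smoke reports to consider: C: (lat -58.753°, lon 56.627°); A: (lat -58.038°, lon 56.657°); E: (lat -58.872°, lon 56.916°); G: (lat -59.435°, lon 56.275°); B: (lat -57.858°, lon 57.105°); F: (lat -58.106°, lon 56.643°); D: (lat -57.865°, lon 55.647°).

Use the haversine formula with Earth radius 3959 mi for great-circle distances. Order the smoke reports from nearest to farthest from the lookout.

C, F, E, A, B, D, G

Distances from the lookout:
C (lat -58.753°, lon 56.627°): 18.5 mi
F (lat -58.106°, lon 56.643°): 26.3 mi
E (lat -58.872°, lon 56.916°): 29.1 mi
A (lat -58.038°, lon 56.657°): 31.0 mi
B (lat -57.858°, lon 57.105°): 47.3 mi
D (lat -57.865°, lon 55.647°): 55.0 mi
G (lat -59.435°, lon 56.275°): 66.5 mi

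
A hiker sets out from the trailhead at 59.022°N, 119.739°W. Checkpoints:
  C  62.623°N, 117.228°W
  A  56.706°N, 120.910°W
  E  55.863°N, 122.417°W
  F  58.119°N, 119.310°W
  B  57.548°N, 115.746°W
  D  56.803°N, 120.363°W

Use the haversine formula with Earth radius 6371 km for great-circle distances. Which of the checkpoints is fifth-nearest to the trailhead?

E

Distances from the trailhead (59.022°N, 119.739°W):
F: 103.4 km
D: 249.5 km
A: 266.7 km
B: 285.1 km
E: 386.0 km
C: 422.8 km
The fifth-nearest is E at 386.0 km.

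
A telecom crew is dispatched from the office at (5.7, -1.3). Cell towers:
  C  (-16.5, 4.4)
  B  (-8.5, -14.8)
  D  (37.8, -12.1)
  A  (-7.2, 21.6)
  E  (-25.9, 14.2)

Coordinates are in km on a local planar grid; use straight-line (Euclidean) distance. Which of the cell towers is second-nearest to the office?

C

Distances from the office ((5.7, -1.3)):
B: 19.6 km
C: 22.9 km
A: 26.3 km
D: 33.9 km
E: 35.2 km
The second-nearest is C at 22.9 km.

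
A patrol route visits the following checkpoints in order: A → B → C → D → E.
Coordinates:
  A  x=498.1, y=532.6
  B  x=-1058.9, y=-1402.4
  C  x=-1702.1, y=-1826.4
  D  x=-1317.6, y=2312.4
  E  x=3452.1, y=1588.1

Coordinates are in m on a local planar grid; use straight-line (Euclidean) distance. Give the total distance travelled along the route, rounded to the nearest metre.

12235 m

Leg distances:
A→B: 2483.6 m  (cumulative 2483.6 m)
B→C: 770.4 m  (cumulative 3254.0 m)
C→D: 4156.6 m  (cumulative 7410.6 m)
D→E: 4824.4 m  (cumulative 12235.0 m)
Total route length ≈ 12235 m.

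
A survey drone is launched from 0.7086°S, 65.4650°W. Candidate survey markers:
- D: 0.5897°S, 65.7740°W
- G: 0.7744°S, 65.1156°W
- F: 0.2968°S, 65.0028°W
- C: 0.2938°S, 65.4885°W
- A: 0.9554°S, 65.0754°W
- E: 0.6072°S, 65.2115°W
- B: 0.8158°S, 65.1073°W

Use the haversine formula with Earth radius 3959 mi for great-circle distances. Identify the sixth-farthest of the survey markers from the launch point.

Distances from the launch point (0.7086°S, 65.4650°W):
F: 42.8 mi
A: 31.9 mi
C: 28.7 mi
B: 25.8 mi
G: 24.6 mi
D: 22.9 mi
E: 18.9 mi
The sixth-farthest is D at 22.9 mi.

D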